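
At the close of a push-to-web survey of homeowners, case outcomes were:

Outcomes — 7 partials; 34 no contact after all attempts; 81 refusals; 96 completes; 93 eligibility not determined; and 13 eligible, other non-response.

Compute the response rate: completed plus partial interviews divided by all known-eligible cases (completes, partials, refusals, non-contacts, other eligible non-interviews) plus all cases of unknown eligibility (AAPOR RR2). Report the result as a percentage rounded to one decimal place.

Numerator: 96 + 7 = 103
Denom: 96 + 7 + 81 + 34 + 13 + 93 = 324
RR2 = 103 / 324 = 0.3179

31.8%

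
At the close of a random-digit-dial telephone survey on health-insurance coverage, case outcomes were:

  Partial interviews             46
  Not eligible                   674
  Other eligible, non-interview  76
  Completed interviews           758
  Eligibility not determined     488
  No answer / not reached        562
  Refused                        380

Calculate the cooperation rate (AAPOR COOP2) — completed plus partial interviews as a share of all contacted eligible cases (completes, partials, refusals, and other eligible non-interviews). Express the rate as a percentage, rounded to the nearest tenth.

63.8%

Num: 758 + 46 = 804
Denominator: 758 + 46 + 380 + 76 = 1260
COOP2 = 804 / 1260 = 0.6381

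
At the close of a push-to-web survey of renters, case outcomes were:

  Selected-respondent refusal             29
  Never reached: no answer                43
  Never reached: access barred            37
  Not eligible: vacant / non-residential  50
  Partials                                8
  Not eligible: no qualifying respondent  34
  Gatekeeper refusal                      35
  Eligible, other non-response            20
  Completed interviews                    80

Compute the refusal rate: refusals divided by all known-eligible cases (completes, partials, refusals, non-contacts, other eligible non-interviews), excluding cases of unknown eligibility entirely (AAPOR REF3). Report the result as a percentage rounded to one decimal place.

Declined to participate = 35 + 29 = 64
Never reached = 43 + 37 = 80
Out of scope = 34 + 50 = 84
Numerator: 64
Base: 80 + 8 + 64 + 80 + 20 = 252
REF3 = 64 / 252 = 0.2540

25.4%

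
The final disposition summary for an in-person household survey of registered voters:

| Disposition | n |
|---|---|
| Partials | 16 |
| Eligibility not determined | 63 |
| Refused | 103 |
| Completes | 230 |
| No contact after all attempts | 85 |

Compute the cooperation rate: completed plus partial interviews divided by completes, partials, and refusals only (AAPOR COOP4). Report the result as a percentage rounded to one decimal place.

Top = 230 + 16 = 246
Denominator = 230 + 16 + 103 = 349
COOP4 = 246 / 349 = 0.7049

70.5%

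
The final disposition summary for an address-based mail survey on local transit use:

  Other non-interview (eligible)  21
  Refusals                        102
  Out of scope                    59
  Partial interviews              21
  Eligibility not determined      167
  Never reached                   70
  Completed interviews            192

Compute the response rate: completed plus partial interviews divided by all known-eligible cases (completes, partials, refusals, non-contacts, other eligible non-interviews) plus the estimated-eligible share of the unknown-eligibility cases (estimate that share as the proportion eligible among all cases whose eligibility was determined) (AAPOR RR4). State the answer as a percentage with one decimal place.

Top → 192 + 21 = 213
Eligible (known) → 192 + 21 + 102 + 70 + 21 = 406
e = 406 / (406 + 59) = 406 / 465 = 0.8731
Eligible share of unknowns → 0.8731 × 167 = 145.81
Base → 406 + 145.81 = 551.81
RR4 = 213 / 551.81 = 0.3860

38.6%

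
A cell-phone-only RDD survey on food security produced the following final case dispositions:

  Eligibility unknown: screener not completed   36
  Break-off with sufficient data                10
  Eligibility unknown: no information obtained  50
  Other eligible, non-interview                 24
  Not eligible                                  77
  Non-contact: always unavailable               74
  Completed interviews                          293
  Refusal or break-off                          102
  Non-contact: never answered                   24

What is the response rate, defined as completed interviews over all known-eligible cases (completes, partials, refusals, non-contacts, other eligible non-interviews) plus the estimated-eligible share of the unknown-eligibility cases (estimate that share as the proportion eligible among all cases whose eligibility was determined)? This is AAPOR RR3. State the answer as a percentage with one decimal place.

Never reached = 24 + 74 = 98
Unknown eligibility = 36 + 50 = 86
Numerator: 293
Eligible (known): 293 + 10 + 102 + 98 + 24 = 527
e = 527 / (527 + 77) = 527 / 604 = 0.8725
Estimated eligible among unknowns: 0.8725 × 86 = 75.04
Denom: 527 + 75.04 = 602.04
RR3 = 293 / 602.04 = 0.4867

48.7%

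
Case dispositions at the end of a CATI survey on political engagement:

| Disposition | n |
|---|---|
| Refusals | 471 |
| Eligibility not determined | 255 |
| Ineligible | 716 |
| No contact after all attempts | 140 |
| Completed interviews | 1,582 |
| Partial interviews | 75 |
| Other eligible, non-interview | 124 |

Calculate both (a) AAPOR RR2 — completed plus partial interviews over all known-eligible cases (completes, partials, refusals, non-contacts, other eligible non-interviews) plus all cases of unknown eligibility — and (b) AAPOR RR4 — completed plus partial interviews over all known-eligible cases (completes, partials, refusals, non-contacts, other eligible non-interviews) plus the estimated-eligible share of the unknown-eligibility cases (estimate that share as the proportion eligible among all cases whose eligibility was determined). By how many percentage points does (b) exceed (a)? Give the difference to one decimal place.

Top: 1582 + 75 = 1657
Denom: 1582 + 75 + 471 + 140 + 124 + 255 = 2647
RR2 = 1657 / 2647 = 0.6260
Known eligible: 1582 + 75 + 471 + 140 + 124 = 2392
e = 2392 / (2392 + 716) = 2392 / 3108 = 0.7696
e × U: 0.7696 × 255 = 196.25
Denom: 2392 + 196.25 = 2588.25
RR4 = 1657 / 2588.25 = 0.6402
Difference = 64.02 − 62.60 = 1.42 percentage points

1.4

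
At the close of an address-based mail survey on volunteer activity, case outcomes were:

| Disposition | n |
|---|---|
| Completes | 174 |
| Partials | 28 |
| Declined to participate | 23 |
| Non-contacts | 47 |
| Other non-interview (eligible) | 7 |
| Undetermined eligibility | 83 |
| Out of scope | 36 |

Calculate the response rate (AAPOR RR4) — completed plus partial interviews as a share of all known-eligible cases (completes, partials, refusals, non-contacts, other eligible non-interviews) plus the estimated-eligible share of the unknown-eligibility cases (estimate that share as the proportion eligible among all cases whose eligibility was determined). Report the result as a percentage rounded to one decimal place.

57.3%

Numerator = 174 + 28 = 202
Eligible (known) = 174 + 28 + 23 + 47 + 7 = 279
e = 279 / (279 + 36) = 279 / 315 = 0.8857
Estimated eligible among unknowns = 0.8857 × 83 = 73.51
Denominator = 279 + 73.51 = 352.51
RR4 = 202 / 352.51 = 0.5730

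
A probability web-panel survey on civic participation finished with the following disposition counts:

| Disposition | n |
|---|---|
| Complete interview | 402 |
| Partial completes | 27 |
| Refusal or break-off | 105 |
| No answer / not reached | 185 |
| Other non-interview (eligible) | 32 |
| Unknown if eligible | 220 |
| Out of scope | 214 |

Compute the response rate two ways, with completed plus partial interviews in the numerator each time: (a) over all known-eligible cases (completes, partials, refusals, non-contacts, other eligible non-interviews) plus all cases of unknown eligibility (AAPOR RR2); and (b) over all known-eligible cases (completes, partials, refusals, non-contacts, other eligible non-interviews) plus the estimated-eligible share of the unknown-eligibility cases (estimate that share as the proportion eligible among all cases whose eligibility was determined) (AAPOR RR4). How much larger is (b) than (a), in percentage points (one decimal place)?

2.3

Num → 402 + 27 = 429
Denominator → 402 + 27 + 105 + 185 + 32 + 220 = 971
RR2 = 429 / 971 = 0.4418
Determined eligible → 402 + 27 + 105 + 185 + 32 = 751
e = 751 / (751 + 214) = 751 / 965 = 0.7782
Eligible share of unknowns → 0.7782 × 220 = 171.20
Denominator → 751 + 171.20 = 922.20
RR4 = 429 / 922.20 = 0.4652
Difference = 46.52 − 44.18 = 2.34 percentage points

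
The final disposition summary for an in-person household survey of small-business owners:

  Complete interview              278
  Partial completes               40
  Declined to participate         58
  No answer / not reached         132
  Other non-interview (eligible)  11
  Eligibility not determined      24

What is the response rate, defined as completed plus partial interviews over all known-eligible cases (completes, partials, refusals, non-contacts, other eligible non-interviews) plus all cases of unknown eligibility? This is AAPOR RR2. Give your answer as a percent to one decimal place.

58.6%

Numerator → 278 + 40 = 318
Base → 278 + 40 + 58 + 132 + 11 + 24 = 543
RR2 = 318 / 543 = 0.5856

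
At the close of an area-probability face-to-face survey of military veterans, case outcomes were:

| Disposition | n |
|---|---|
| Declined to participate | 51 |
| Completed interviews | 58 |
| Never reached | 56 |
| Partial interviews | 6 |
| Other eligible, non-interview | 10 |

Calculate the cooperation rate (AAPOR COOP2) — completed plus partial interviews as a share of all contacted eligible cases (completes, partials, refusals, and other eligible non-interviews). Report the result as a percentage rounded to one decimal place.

Numerator: 58 + 6 = 64
Denom: 58 + 6 + 51 + 10 = 125
COOP2 = 64 / 125 = 0.5120

51.2%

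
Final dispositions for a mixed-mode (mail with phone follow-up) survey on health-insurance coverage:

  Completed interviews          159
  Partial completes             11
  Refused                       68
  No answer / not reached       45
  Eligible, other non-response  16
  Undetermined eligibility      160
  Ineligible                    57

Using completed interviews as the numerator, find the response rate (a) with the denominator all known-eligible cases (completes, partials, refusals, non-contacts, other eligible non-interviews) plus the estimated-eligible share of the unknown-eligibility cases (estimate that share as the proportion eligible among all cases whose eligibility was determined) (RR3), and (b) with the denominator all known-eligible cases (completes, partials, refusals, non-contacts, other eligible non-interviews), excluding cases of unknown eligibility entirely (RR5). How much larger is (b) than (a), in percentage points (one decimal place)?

Numerator = 159
Eligible (known) = 159 + 11 + 68 + 45 + 16 = 299
e = 299 / (299 + 57) = 299 / 356 = 0.8399
Estimated eligible among unknowns = 0.8399 × 160 = 134.38
Denom = 299 + 134.38 = 433.38
RR3 = 159 / 433.38 = 0.3669
Denom = 159 + 11 + 68 + 45 + 16 = 299
RR5 = 159 / 299 = 0.5318
Difference = 53.18 − 36.69 = 16.49 percentage points

16.5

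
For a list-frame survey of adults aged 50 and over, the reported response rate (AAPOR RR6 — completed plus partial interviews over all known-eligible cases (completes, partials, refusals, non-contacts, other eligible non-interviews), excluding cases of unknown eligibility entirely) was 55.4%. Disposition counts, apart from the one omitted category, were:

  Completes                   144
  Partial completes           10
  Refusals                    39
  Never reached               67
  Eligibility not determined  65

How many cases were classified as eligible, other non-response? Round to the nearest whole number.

18

Num → 144 + 10 = 154
RR6 = 154 / D = 0.554
D = 154 / 0.554 = 278.0
Remaining denominator categories sum to 260
eligible, other non-response = 278.0 − 260 ≈ 18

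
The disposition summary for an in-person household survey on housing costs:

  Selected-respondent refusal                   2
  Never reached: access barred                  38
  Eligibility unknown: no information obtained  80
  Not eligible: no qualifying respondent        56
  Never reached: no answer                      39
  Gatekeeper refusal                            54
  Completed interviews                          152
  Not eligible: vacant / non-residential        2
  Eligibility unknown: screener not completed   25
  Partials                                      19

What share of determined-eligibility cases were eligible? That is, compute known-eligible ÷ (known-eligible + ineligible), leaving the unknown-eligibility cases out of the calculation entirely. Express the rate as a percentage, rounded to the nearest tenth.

Refusal or break-off = 54 + 2 = 56
Never reached = 39 + 38 = 77
Undetermined eligibility = 25 + 80 = 105
Ineligible = 56 + 2 = 58
Known eligible: 152 + 19 + 56 + 77 = 304
e = 304 / (304 + 58) = 304 / 362 = 0.8398

84.0%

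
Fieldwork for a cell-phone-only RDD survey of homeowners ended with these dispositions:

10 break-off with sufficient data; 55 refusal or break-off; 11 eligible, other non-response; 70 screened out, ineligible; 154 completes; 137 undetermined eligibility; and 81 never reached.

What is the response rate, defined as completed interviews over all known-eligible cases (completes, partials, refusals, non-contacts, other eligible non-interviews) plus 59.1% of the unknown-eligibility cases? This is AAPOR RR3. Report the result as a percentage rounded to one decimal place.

Top = 154
Known eligible = 154 + 10 + 55 + 81 + 11 = 311
Eligible share of unknowns = 0.5910 × 137 = 80.97
Base = 311 + 80.97 = 391.97
RR3 = 154 / 391.97 = 0.3929

39.3%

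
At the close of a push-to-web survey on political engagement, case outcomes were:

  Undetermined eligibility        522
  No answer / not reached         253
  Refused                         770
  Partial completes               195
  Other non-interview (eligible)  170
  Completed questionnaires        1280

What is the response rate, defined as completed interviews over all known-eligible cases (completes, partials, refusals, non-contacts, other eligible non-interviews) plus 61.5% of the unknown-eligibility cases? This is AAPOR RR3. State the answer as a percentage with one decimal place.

Top: 1280
Eligible (known): 1280 + 195 + 770 + 253 + 170 = 2668
Eligible share of unknowns: 0.6150 × 522 = 321.03
Base: 2668 + 321.03 = 2989.03
RR3 = 1280 / 2989.03 = 0.4282

42.8%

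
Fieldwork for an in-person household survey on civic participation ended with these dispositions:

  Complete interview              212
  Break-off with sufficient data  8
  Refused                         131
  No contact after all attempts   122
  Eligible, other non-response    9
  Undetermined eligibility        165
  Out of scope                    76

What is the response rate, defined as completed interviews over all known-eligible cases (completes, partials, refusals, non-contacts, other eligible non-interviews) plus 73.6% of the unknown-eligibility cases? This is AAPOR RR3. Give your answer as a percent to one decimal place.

35.1%

Top → 212
Determined eligible → 212 + 8 + 131 + 122 + 9 = 482
e × U → 0.7360 × 165 = 121.44
Base → 482 + 121.44 = 603.44
RR3 = 212 / 603.44 = 0.3513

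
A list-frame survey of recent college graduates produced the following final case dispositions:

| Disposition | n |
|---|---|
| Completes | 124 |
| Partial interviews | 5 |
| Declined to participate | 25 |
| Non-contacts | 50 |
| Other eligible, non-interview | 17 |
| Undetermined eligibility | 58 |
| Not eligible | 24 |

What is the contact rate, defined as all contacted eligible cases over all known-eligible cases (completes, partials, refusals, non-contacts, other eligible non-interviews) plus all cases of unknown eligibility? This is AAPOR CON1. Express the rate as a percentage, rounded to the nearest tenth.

61.3%

Top = 124 + 5 + 25 + 17 = 171
Base = 124 + 5 + 25 + 50 + 17 + 58 = 279
CON1 = 171 / 279 = 0.6129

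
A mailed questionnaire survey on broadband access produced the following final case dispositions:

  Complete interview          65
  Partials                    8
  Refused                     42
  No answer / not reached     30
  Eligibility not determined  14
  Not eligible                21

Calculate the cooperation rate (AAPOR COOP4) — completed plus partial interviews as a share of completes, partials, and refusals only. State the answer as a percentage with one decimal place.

63.5%

Numerator = 65 + 8 = 73
Denominator = 65 + 8 + 42 = 115
COOP4 = 73 / 115 = 0.6348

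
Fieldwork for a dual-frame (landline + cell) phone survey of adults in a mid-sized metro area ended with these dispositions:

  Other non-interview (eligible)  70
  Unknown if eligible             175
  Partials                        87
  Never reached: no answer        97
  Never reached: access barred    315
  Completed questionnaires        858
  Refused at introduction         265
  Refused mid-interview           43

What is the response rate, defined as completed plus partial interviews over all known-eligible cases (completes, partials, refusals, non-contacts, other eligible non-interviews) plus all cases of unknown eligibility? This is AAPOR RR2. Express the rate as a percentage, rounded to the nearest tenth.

Declined to participate = 265 + 43 = 308
No answer / not reached = 97 + 315 = 412
Num → 858 + 87 = 945
Denominator → 858 + 87 + 308 + 412 + 70 + 175 = 1910
RR2 = 945 / 1910 = 0.4948

49.5%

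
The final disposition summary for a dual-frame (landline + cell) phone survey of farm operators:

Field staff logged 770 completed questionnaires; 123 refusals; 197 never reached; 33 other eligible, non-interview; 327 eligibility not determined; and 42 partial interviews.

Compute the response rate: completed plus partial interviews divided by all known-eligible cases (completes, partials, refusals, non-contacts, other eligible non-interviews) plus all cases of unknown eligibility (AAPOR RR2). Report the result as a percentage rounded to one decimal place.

Numerator: 770 + 42 = 812
Denom: 770 + 42 + 123 + 197 + 33 + 327 = 1492
RR2 = 812 / 1492 = 0.5442

54.4%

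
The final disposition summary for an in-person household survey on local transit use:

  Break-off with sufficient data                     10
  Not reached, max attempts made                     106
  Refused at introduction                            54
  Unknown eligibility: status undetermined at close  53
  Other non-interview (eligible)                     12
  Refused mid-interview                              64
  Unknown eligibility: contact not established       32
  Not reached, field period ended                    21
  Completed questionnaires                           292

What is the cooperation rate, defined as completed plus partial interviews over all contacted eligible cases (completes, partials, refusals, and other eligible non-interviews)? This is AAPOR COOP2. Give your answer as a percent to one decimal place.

69.9%

Declined to participate = 54 + 64 = 118
Non-contacts = 21 + 106 = 127
Eligibility not determined = 32 + 53 = 85
Top: 292 + 10 = 302
Base: 292 + 10 + 118 + 12 = 432
COOP2 = 302 / 432 = 0.6991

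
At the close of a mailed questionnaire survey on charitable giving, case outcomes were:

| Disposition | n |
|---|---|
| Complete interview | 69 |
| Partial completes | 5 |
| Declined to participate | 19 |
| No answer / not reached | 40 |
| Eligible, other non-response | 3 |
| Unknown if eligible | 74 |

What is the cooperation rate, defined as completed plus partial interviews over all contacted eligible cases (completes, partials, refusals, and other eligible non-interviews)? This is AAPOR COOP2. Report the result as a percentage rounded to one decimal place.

77.1%

Numerator: 69 + 5 = 74
Denom: 69 + 5 + 19 + 3 = 96
COOP2 = 74 / 96 = 0.7708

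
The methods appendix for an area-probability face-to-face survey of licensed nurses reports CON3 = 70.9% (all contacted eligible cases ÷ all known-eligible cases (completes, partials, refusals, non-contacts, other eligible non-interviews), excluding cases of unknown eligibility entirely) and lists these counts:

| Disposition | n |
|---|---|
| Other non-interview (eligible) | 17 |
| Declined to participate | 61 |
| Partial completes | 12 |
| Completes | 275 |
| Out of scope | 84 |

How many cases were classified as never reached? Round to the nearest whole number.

Top: 275 + 12 + 61 + 17 = 365
CON3 = 365 / D = 0.709
D = 365 / 0.709 = 514.8
Other denominator terms total 365
never reached = 514.8 − 365 ≈ 150

150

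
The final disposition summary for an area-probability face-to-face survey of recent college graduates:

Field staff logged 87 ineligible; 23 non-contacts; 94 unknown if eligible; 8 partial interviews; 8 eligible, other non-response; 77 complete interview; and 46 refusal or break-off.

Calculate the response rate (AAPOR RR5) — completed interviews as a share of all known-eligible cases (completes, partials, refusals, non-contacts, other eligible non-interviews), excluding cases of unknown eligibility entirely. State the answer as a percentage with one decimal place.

Top: 77
Base: 77 + 8 + 46 + 23 + 8 = 162
RR5 = 77 / 162 = 0.4753

47.5%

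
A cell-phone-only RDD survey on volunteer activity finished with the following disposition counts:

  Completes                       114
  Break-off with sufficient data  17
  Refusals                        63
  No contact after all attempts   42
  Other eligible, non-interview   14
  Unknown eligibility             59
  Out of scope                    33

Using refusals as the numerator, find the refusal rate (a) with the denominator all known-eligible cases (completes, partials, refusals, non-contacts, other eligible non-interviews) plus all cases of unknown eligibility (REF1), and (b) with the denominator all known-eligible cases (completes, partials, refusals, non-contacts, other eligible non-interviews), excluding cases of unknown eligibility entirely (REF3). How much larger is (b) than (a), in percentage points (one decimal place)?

Numerator: 63
Denom: 114 + 17 + 63 + 42 + 14 + 59 = 309
REF1 = 63 / 309 = 0.2039
Denom: 114 + 17 + 63 + 42 + 14 = 250
REF3 = 63 / 250 = 0.2520
Difference = 25.20 − 20.39 = 4.81 percentage points

4.8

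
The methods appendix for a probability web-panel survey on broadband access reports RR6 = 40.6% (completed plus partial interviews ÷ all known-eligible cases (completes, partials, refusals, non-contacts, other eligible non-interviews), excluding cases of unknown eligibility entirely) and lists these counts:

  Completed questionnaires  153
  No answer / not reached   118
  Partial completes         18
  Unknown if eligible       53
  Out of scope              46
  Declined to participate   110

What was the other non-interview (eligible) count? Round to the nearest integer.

Numerator: 153 + 18 = 171
RR6 = 171 / D = 0.406
D = 171 / 0.406 = 421.2
Other denominator terms total 399
other non-interview (eligible) = 421.2 − 399 ≈ 22

22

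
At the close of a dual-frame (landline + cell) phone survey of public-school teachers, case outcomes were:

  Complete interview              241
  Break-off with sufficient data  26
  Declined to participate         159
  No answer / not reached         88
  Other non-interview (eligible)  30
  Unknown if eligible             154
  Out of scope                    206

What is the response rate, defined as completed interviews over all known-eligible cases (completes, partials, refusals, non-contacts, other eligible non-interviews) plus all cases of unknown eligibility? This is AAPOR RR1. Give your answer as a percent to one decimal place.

Numerator → 241
Denominator → 241 + 26 + 159 + 88 + 30 + 154 = 698
RR1 = 241 / 698 = 0.3453

34.5%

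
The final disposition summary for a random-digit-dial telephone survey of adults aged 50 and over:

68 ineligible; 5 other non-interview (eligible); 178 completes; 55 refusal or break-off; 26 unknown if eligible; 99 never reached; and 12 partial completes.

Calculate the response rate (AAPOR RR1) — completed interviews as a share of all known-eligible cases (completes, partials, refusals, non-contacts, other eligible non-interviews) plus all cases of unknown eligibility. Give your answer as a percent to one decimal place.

Num = 178
Base = 178 + 12 + 55 + 99 + 5 + 26 = 375
RR1 = 178 / 375 = 0.4747

47.5%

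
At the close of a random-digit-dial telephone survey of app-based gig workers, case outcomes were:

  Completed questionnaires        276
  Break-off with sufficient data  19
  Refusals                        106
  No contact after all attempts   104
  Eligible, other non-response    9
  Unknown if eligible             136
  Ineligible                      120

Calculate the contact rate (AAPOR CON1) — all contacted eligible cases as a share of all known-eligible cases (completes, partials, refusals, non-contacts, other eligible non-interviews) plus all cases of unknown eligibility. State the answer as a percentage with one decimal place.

63.1%

Numerator = 276 + 19 + 106 + 9 = 410
Denominator = 276 + 19 + 106 + 104 + 9 + 136 = 650
CON1 = 410 / 650 = 0.6308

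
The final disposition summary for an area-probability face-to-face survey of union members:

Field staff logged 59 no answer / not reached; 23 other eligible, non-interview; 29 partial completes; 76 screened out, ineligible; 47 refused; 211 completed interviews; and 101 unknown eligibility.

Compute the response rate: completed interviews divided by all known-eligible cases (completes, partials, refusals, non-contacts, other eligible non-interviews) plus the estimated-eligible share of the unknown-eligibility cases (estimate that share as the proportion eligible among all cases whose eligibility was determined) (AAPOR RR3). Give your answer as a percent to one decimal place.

46.6%

Top → 211
Eligible (known) → 211 + 29 + 47 + 59 + 23 = 369
e = 369 / (369 + 76) = 369 / 445 = 0.8292
Eligible share of unknowns → 0.8292 × 101 = 83.75
Base → 369 + 83.75 = 452.75
RR3 = 211 / 452.75 = 0.4660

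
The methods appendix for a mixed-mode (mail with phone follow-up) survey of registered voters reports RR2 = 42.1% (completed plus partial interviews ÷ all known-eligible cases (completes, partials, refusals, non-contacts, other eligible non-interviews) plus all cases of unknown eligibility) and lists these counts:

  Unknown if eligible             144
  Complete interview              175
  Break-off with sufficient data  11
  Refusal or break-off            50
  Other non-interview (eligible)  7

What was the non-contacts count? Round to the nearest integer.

55

Top: 175 + 11 = 186
RR2 = 186 / D = 0.421
D = 186 / 0.421 = 441.8
Other denominator terms total 387
non-contacts = 441.8 − 387 ≈ 55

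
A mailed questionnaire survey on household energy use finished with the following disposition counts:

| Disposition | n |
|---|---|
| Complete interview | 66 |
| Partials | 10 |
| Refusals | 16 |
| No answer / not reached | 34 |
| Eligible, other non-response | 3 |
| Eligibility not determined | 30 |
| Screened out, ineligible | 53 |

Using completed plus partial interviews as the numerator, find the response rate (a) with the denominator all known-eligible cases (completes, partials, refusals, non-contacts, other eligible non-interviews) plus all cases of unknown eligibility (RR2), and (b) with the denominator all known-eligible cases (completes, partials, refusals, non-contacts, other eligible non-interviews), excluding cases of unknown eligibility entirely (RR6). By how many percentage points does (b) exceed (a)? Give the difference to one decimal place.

11.1

Top: 66 + 10 = 76
Base: 66 + 10 + 16 + 34 + 3 + 30 = 159
RR2 = 76 / 159 = 0.4780
Base: 66 + 10 + 16 + 34 + 3 = 129
RR6 = 76 / 129 = 0.5891
Difference = 58.91 − 47.80 = 11.11 percentage points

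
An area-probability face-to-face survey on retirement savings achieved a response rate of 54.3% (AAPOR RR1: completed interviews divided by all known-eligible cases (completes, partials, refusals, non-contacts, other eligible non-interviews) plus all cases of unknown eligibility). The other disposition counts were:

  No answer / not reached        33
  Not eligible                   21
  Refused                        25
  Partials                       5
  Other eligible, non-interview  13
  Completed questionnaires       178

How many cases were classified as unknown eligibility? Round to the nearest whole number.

RR1 = 178 / D = 0.543
D = 178 / 0.543 = 327.8
Remaining denominator categories sum to 254
unknown eligibility = 327.8 − 254 ≈ 74

74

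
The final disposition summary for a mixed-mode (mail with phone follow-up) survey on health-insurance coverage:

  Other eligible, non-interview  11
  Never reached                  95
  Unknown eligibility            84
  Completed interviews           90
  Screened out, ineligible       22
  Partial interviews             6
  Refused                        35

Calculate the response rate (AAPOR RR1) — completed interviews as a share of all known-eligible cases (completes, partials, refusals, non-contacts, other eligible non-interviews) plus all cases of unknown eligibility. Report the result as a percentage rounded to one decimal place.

28.0%

Top: 90
Base: 90 + 6 + 35 + 95 + 11 + 84 = 321
RR1 = 90 / 321 = 0.2804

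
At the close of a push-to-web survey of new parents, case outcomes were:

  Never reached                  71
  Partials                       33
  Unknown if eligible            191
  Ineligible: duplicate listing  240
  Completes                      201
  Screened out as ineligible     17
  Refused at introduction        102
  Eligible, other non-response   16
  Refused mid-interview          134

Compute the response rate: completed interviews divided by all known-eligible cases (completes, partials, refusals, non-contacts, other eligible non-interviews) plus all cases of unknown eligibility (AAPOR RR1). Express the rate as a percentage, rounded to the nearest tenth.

Refusal or break-off = 102 + 134 = 236
Not eligible = 17 + 240 = 257
Num: 201
Base: 201 + 33 + 236 + 71 + 16 + 191 = 748
RR1 = 201 / 748 = 0.2687

26.9%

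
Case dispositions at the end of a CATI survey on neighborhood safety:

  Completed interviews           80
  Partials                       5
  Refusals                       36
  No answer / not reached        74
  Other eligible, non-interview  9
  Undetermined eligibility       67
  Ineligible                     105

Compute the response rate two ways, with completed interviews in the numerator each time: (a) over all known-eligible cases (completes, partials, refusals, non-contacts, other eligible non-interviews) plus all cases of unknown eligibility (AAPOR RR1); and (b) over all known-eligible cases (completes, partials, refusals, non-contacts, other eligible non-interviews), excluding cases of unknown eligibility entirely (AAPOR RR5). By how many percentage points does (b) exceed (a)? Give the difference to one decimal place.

9.7

Top = 80
Denominator = 80 + 5 + 36 + 74 + 9 + 67 = 271
RR1 = 80 / 271 = 0.2952
Denominator = 80 + 5 + 36 + 74 + 9 = 204
RR5 = 80 / 204 = 0.3922
Difference = 39.22 − 29.52 = 9.70 percentage points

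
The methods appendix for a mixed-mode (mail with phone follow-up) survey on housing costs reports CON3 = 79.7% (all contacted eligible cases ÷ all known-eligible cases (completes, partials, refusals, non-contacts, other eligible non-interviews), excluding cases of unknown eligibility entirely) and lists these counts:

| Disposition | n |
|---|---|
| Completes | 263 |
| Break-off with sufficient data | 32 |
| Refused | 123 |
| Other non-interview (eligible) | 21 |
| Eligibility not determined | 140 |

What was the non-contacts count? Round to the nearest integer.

112

Numerator: 263 + 32 + 123 + 21 = 439
CON3 = 439 / D = 0.797
D = 439 / 0.797 = 550.8
Remaining denominator categories sum to 439
non-contacts = 550.8 − 439 ≈ 112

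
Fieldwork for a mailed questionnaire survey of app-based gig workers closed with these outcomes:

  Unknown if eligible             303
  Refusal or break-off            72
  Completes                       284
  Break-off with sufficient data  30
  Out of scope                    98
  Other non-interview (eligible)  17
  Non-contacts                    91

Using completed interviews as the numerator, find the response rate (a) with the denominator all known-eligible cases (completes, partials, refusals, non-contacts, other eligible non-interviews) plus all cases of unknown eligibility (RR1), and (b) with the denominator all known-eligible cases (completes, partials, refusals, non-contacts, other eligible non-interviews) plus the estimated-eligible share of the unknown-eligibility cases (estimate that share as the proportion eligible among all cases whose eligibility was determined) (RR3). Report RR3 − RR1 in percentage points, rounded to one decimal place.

2.4

Top: 284
Denom: 284 + 30 + 72 + 91 + 17 + 303 = 797
RR1 = 284 / 797 = 0.3563
Known eligible: 284 + 30 + 72 + 91 + 17 = 494
e = 494 / (494 + 98) = 494 / 592 = 0.8345
e × U: 0.8345 × 303 = 252.85
Denom: 494 + 252.85 = 746.85
RR3 = 284 / 746.85 = 0.3803
Difference = 38.03 − 35.63 = 2.40 percentage points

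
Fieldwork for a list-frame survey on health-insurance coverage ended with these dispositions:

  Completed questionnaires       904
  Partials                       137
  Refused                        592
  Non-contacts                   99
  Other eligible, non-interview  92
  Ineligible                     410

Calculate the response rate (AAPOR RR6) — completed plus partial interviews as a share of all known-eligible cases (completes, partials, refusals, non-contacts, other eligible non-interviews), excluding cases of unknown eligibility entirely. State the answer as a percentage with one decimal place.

Num = 904 + 137 = 1041
Denom = 904 + 137 + 592 + 99 + 92 = 1824
RR6 = 1041 / 1824 = 0.5707

57.1%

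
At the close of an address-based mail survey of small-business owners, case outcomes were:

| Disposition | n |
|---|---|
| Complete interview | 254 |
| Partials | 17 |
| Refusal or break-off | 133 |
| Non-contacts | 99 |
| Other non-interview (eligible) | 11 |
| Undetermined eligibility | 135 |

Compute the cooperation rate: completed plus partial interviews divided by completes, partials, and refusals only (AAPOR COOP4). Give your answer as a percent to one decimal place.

67.1%

Top: 254 + 17 = 271
Denom: 254 + 17 + 133 = 404
COOP4 = 271 / 404 = 0.6708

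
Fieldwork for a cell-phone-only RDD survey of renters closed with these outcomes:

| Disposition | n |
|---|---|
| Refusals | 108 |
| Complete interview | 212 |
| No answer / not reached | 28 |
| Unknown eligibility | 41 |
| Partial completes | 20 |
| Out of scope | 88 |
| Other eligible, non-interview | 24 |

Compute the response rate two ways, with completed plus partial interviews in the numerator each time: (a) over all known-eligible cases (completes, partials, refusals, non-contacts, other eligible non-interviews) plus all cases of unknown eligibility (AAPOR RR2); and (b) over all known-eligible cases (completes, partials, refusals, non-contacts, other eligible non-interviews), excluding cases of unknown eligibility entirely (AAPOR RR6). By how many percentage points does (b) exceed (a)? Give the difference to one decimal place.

Num: 212 + 20 = 232
Denominator: 212 + 20 + 108 + 28 + 24 + 41 = 433
RR2 = 232 / 433 = 0.5358
Denominator: 212 + 20 + 108 + 28 + 24 = 392
RR6 = 232 / 392 = 0.5918
Difference = 59.18 − 53.58 = 5.60 percentage points

5.6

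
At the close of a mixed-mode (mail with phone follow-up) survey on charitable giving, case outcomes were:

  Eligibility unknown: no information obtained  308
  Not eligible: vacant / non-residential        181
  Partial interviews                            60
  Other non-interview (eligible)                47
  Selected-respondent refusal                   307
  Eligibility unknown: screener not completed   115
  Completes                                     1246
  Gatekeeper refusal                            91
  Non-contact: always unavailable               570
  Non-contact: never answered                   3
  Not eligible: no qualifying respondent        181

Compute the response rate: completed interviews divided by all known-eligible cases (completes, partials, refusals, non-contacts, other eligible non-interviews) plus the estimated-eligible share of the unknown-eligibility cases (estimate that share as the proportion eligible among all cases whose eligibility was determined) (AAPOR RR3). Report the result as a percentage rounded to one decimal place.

Refused = 91 + 307 = 398
Never reached = 3 + 570 = 573
Undetermined eligibility = 115 + 308 = 423
Not eligible = 181 + 181 = 362
Num = 1246
Eligible (known) = 1246 + 60 + 398 + 573 + 47 = 2324
e = 2324 / (2324 + 362) = 2324 / 2686 = 0.8652
Estimated eligible among unknowns = 0.8652 × 423 = 365.98
Denom = 2324 + 365.98 = 2689.98
RR3 = 1246 / 2689.98 = 0.4632

46.3%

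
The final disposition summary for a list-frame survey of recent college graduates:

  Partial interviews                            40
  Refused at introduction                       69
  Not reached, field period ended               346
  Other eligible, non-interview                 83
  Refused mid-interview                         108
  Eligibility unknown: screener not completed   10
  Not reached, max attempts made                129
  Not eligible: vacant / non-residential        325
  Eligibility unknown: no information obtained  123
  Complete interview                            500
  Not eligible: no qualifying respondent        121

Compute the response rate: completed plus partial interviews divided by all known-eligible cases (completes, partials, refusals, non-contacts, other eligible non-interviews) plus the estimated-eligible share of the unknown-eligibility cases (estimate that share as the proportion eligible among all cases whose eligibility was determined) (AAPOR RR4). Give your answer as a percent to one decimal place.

Declined to participate = 69 + 108 = 177
No answer / not reached = 346 + 129 = 475
Unknown eligibility = 10 + 123 = 133
Ineligible = 121 + 325 = 446
Num: 500 + 40 = 540
Known eligible: 500 + 40 + 177 + 475 + 83 = 1275
e = 1275 / (1275 + 446) = 1275 / 1721 = 0.7408
e × U: 0.7408 × 133 = 98.53
Denominator: 1275 + 98.53 = 1373.53
RR4 = 540 / 1373.53 = 0.3931

39.3%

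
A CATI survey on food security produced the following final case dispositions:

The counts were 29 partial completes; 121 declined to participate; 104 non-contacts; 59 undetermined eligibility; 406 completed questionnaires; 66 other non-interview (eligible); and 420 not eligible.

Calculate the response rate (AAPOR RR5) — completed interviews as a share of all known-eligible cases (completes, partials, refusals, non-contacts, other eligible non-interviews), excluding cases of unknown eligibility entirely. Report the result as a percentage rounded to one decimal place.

55.9%

Numerator: 406
Denom: 406 + 29 + 121 + 104 + 66 = 726
RR5 = 406 / 726 = 0.5592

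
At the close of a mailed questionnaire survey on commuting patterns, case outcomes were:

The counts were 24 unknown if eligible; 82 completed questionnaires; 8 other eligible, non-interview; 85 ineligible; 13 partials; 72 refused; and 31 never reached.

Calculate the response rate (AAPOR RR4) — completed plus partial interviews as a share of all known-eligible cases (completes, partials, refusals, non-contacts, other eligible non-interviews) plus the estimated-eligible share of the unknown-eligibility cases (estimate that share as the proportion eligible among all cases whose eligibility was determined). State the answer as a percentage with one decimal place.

Num = 82 + 13 = 95
Eligible (known) = 82 + 13 + 72 + 31 + 8 = 206
e = 206 / (206 + 85) = 206 / 291 = 0.7079
Estimated eligible among unknowns = 0.7079 × 24 = 16.99
Denominator = 206 + 16.99 = 222.99
RR4 = 95 / 222.99 = 0.4260

42.6%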